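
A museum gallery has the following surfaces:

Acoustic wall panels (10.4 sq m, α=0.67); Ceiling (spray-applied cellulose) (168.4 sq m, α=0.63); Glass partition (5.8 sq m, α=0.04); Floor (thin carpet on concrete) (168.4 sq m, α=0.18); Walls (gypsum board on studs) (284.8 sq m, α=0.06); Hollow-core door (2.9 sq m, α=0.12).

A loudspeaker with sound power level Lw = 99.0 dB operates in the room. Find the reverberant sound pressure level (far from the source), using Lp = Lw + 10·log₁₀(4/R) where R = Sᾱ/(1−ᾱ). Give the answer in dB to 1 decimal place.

Σ(Sᵢαᵢ) = 10.4·0.67 + 168.4·0.63 + 5.8·0.04 + 168.4·0.18 + 284.8·0.06 + 2.9·0.12 = 161.040; total area S = 640.7 sq m.
ᾱ = 0.2514, so room constant R = A/(1−ᾱ) = 215.122 sq m.
Lp = Lw + 10 log₁₀(4/R) = 99.0 -17.31 = 81.7 dB.

81.7 dB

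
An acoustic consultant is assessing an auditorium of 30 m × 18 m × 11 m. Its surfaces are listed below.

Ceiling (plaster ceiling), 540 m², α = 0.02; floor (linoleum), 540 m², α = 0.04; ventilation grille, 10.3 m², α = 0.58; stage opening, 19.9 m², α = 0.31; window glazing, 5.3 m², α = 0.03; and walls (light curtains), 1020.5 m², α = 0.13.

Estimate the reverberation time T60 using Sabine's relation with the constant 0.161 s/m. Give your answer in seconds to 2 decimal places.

Total absorption A = 540·0.02 + 540·0.04 + 10.3·0.58 + 19.9·0.31 + 5.3·0.03 + 1020.5·0.13
  = 10.800 + 21.600 + 5.974 + 6.169 + 0.159 + 132.665 = 177.367 m² sabins.
V = 30·18·11 = 5940 m³.
T = 0.161 V/A = 0.161·5940/177.367 = 5.39 s.

5.39 seconds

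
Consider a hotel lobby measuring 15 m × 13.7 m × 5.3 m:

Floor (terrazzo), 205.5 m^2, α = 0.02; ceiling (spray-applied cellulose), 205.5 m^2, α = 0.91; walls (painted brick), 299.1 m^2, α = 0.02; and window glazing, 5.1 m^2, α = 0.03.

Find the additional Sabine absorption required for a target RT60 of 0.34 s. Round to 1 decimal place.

318.5 sabins

Summing Sᵢαᵢ: 4.110 + 187.005 + 5.982 + 0.153 → A₁ = 197.250 sabins.
Target A₂ = 0.161·1089.15/0.34 = 515.745 sabins (V = 1089.15 m³).
Shortfall: 515.745 − 197.250 = 318.5 sabins.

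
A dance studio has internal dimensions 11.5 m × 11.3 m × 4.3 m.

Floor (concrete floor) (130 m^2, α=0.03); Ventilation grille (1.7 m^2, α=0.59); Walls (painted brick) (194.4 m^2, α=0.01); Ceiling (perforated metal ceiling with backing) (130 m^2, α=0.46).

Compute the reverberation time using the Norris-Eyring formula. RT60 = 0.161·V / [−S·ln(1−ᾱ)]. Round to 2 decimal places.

S = Σ Sᵢ = 456.1 m^2.
Σ(Sᵢαᵢ) = 130×0.03 + 1.7×0.59 + 194.4×0.01 + 130×0.46 = 66.647.
ᾱ = 66.647 / 456.1 = 0.1461.
−S·ln(1−ᾱ) = −456.1 × ln(1 − 0.1461) = 72.037.
V = 11.5 × 11.3 × 4.3 = 558.785 m³.
T = 0.161·V/[−S·ln(1−ᾱ)] = 0.161·558.785/72.037 = 1.25 s.

1.25 sec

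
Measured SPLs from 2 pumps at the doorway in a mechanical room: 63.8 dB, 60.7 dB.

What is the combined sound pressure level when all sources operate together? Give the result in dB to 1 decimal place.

65.5 dB

Converting to relative power and adding: 10^(63.8/10) + 10^(60.7/10) = 3.574e+06.
Combined level = 10 log₁₀(3.574e+06) = 65.5 dB.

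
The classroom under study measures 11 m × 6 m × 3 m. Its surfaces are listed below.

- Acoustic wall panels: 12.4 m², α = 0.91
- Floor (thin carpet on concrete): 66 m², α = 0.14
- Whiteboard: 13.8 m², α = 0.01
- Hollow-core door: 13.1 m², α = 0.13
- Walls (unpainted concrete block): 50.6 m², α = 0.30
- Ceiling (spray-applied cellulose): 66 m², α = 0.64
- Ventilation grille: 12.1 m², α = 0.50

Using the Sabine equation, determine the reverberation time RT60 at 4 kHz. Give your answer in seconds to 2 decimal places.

0.37 seconds

Total absorption A = 12.4×0.91 + 66×0.14 + 13.8×0.01 + 13.1×0.13 + 50.6×0.30 + 66×0.64 + 12.1×0.50
  = 11.284 + 9.240 + 0.138 + 1.703 + 15.180 + 42.240 + 6.050 = 85.835 m² sabins.
V = 11·6·3 = 198 m³.
Sabine: RT60 = 0.161 × 198 / 85.835 = 0.37 s.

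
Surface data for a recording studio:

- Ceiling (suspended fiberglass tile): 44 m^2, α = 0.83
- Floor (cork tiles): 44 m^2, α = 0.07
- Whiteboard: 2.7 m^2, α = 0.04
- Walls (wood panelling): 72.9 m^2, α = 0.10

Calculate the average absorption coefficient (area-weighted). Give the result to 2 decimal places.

0.29

S = Σ Sᵢ = 44 + 44 + 2.7 + 72.9 = 163.6 m^2.
Σ(Sᵢαᵢ) = 44*0.83 + 44*0.07 + 2.7*0.04 + 72.9*0.10 = 46.998.
ᾱ = A/S = 0.29.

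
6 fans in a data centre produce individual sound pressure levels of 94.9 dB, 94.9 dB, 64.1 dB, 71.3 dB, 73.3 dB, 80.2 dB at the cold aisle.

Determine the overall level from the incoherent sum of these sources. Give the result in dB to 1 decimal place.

Sum in the linear (power) domain: Σ 10^(Lᵢ/10) = 10^(94.9/10) + 10^(94.9/10) + 10^(64.1/10) + 10^(71.3/10) + 10^(73.3/10) + 10^(80.2/10) = 6.323e+09.
Back to dB: 10·log₁₀ Σ = 98.0 dB.

98.0 dB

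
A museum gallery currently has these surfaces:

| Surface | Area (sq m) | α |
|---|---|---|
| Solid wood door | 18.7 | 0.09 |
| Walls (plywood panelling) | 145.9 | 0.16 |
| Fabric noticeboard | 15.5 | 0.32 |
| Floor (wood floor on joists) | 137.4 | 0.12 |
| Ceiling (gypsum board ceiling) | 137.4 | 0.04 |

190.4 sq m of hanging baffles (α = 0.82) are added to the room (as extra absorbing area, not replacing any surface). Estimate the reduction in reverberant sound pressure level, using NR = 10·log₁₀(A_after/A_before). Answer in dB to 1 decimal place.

6.0 dB

Equivalent absorption area: A_before = 18.7*0.09 + 145.9*0.16 + 15.5*0.32 + 137.4*0.12 + 137.4*0.04 = 51.971 sq m.
Treatment contributes 190.4·0.82 = 156.128 sabins.
A_after = 51.971 + 156.128 = 208.099 sabins.
Reduction = 10 log₁₀(A_after/A_before) = 10 log₁₀(4.0041) = 6.0 dB.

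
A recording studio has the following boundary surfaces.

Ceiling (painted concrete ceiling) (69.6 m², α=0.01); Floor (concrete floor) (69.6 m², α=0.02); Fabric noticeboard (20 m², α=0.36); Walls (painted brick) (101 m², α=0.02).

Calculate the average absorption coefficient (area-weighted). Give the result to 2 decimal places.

0.04

S = Σ Sᵢ = 69.6 + 69.6 + 20 + 101 = 260.2 m².
A = 69.6·0.01 + 69.6·0.02 + 20·0.36 + 101·0.02 = 11.308 sabins.
ᾱ = A/S = 0.04.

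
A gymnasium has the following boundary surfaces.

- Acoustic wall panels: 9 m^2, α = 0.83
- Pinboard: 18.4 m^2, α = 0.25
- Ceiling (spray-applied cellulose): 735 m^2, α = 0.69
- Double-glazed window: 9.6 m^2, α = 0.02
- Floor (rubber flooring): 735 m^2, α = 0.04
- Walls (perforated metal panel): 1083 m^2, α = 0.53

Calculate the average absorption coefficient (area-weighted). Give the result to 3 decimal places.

Total surface area S = 2590.0 m^2.
Σ(Sᵢαᵢ) = 9*0.83 + 18.4*0.25 + 735*0.69 + 9.6*0.02 + 735*0.04 + 1083*0.53 = 1122.802.
ᾱ = A/S = 0.434.

0.434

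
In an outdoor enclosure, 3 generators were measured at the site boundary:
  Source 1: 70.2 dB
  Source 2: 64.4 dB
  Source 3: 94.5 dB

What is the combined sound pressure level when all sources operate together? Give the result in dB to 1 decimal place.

94.5 dB

Sum in the linear (power) domain: Σ 10^(Lᵢ/10) = 10^(70.2/10) + 10^(64.4/10) + 10^(94.5/10) = 2.832e+09.
L_total = 10·log₁₀(2.832e+09) = 94.5 dB.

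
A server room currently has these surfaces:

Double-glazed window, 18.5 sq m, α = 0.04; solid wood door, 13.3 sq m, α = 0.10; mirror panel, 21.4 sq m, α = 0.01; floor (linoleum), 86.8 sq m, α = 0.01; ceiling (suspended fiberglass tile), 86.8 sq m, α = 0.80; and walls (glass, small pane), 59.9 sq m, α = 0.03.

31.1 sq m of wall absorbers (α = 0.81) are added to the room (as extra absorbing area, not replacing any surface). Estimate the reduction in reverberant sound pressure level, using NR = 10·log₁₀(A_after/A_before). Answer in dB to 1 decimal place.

1.3 dB

Total absorption A_before = 18.5·0.04 + 13.3·0.10 + 21.4·0.01 + 86.8·0.01 + 86.8·0.80 + 59.9·0.03
  = 0.740 + 1.330 + 0.214 + 0.868 + 69.440 + 1.797 = 74.389 sq m sabins.
Added absorption = 31.1 × 0.81 = 25.191 sabins.
A_after = 74.389 + 25.191 = 99.580 sabins.
Reduction = 10 log₁₀(A_after/A_before) = 10 log₁₀(1.3386) = 1.3 dB.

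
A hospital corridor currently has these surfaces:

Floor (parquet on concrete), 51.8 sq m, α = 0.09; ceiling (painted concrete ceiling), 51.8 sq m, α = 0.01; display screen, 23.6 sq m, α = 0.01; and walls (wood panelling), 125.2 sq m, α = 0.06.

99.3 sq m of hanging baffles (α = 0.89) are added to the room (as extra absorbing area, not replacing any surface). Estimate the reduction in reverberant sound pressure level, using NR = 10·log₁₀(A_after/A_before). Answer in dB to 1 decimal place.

A_before = Σ Sᵢαᵢ = 51.8·0.09 + 51.8·0.01 + 23.6·0.01 + 125.2·0.06 = 12.928 sabins.
Treatment contributes 99.3·0.89 = 88.377 sabins.
A_after = 12.928 + 88.377 = 101.305 sabins.
NR = 10·log₁₀(101.305/12.928) = 8.9 dB.

8.9 dB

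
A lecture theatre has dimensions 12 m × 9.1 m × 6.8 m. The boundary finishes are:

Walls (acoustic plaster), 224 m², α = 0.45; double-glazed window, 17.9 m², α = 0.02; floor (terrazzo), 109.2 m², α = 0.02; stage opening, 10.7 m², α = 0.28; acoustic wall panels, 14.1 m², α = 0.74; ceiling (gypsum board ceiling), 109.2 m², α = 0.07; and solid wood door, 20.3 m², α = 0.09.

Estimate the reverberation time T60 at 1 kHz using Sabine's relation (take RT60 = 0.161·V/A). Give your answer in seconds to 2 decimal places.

A = Σ Sᵢαᵢ = 224·0.45 + 17.9·0.02 + 109.2·0.02 + 10.7·0.28 + 14.1·0.74 + 109.2·0.07 + 20.3·0.09 = 126.243 sabins.
Volume V = 12 × 9.1 × 6.8 = 742.56 m³.
T = 0.161 V/A = 0.161·742.56/126.243 = 0.95 s.

0.95 seconds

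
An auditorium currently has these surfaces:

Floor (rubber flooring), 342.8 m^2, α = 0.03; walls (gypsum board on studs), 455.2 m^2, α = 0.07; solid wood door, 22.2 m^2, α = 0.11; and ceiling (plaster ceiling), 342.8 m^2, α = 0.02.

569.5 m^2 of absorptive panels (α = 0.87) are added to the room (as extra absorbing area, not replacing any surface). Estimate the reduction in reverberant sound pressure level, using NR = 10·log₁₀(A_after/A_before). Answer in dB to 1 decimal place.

10.3 dB

A_before = Σ Sᵢαᵢ = 342.8·0.03 + 455.2·0.07 + 22.2·0.11 + 342.8·0.02 = 51.446 sabins.
Treatment contributes 569.5·0.87 = 495.465 sabins.
New total A_after = 546.911 sabins.
Reduction = 10 log₁₀(A_after/A_before) = 10 log₁₀(10.6308) = 10.3 dB.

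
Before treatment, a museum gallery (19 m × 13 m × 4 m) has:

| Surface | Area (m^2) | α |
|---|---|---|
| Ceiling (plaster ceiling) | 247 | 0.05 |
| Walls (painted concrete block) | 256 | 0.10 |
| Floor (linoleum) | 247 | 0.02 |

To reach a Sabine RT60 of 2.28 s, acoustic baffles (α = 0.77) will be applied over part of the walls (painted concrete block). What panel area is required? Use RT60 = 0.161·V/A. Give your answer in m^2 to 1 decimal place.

Total absorption A₁ = 247×0.05 + 256×0.10 + 247×0.02
  = 12.350 + 25.600 + 4.940 = 42.890 m^2 sabins.
Required A₂ = 0.161·988/2.28 = 69.767 sabins.
ΔA needed = 69.767 − 42.890 = 26.877 sabins.
Each m^2 of panel replacing the walls (painted concrete block) adds (0.77 − 0.10) = 0.67 sabins.
Panel area = 26.877 / 0.67 = 40.1 m^2.

40.1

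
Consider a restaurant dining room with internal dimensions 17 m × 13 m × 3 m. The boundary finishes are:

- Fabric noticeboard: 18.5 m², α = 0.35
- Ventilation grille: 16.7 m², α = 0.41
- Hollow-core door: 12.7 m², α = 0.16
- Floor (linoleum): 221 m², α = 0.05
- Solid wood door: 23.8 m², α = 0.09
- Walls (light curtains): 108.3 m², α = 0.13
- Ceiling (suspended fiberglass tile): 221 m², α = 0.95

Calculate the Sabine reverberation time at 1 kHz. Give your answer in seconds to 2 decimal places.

0.42 sec

A = Σ Sᵢαᵢ = 18.5*0.35 + 16.7*0.41 + 12.7*0.16 + 221*0.05 + 23.8*0.09 + 108.3*0.13 + 221*0.95 = 252.575 sabins.
Room volume: 663 m³.
RT60 = 0.161 · V / A = 0.161 × 663 / 252.575 = 0.42 s.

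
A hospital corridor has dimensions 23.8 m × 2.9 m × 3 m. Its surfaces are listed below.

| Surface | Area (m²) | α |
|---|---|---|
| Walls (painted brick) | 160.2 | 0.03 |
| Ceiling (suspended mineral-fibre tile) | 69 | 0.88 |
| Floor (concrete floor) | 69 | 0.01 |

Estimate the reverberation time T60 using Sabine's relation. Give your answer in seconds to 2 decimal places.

A = Σ Sᵢαᵢ = 160.2*0.03 + 69*0.88 + 69*0.01 = 66.216 sabins.
Room volume: 207.06 m³.
RT60 = 0.161 · V / A = 0.161 × 207.06 / 66.216 = 0.50 s.

0.50 seconds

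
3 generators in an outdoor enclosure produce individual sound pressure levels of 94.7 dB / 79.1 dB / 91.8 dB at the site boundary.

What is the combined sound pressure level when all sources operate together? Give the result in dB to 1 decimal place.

Σ 10^(Lᵢ/10) = 4.546e+09.
Back to dB: 10·log₁₀ Σ = 96.6 dB.

96.6 dB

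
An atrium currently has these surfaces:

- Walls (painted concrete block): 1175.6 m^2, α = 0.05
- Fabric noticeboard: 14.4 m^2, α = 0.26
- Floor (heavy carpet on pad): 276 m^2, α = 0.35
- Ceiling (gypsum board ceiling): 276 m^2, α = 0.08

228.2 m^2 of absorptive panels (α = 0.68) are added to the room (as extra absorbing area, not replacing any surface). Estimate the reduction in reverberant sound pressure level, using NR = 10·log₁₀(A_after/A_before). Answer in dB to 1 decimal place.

2.7 dB

Equivalent absorption area: A_before = 1175.6*0.05 + 14.4*0.26 + 276*0.35 + 276*0.08 = 181.204 m^2.
Treatment contributes 228.2·0.68 = 155.176 sabins.
New total A_after = 336.380 sabins.
NR = 10·log₁₀(336.380/181.204) = 2.7 dB.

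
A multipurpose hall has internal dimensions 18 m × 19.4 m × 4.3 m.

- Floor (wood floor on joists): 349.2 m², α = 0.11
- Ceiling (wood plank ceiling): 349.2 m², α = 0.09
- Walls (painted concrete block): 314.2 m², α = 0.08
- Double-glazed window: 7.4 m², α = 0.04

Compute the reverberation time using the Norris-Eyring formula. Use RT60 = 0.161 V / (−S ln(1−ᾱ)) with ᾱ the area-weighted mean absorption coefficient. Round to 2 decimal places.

2.42 seconds

Total surface area S = 349.2 + 349.2 + 314.2 + 7.4 = 1020.0 m².
Absorption A = 349.2·0.11 + 349.2·0.09 + 314.2·0.08 + 7.4·0.04 = 95.272 sabins.
ᾱ = 95.272 / 1020.0 = 0.0934.
Eyring denominator: −S ln(1−ᾱ) = 100.015.
V = 18 × 19.4 × 4.3 = 1501.56 m³.
RT60 = 0.161 × 1501.56 / 100.015 = 2.42 s.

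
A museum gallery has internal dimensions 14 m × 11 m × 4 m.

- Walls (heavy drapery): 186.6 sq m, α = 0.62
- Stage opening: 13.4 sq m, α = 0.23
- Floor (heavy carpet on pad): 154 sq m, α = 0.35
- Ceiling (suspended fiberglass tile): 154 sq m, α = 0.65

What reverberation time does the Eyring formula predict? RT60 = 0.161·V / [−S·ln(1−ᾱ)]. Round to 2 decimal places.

0.25 seconds

S = Σ Sᵢ = 508.0 sq m.
Absorption A = 186.6×0.62 + 13.4×0.23 + 154×0.35 + 154×0.65 = 272.774 sabins.
Mean coefficient ᾱ = A/S = 0.5370.
−S·ln(1−ᾱ) = −508.0 × ln(1 − 0.5370) = 391.174.
V = 14 × 11 × 4 = 616 m³.
RT60 = 0.161 × 616 / 391.174 = 0.25 s.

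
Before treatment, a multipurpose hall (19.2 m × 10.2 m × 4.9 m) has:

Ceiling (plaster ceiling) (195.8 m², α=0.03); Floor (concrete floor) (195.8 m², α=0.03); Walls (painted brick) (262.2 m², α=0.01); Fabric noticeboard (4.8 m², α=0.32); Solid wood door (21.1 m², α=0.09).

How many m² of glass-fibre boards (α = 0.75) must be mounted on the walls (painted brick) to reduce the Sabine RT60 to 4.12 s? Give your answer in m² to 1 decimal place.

Total absorption A₁ = 195.8×0.03 + 195.8×0.03 + 262.2×0.01 + 4.8×0.32 + 21.1×0.09
  = 5.874 + 5.874 + 2.622 + 1.536 + 1.899 = 17.805 m² sabins.
Required A₂ = 0.161·959.616/4.12 = 37.500 sabins.
Absorption to add: 37.500 − 17.805 = 19.695 sabins.
Net gain per m²: Δα = 0.75 − 0.01 = 0.74.
Panel area = 19.695 / 0.74 = 26.6 m².

26.6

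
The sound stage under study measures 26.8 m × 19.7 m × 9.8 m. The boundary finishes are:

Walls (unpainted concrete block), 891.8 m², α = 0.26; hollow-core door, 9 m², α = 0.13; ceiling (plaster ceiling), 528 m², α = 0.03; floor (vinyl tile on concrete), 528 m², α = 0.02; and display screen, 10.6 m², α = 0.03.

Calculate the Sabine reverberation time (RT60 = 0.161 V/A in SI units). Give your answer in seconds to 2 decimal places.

3.21 s

Summing Sᵢαᵢ: 231.868 + 1.170 + 15.840 + 10.560 + 0.318 → A = 259.756 sabins.
Volume V = 26.8 × 19.7 × 9.8 = 5174.008 m³.
T = 0.161 V/A = 0.161·5174.008/259.756 = 3.21 s.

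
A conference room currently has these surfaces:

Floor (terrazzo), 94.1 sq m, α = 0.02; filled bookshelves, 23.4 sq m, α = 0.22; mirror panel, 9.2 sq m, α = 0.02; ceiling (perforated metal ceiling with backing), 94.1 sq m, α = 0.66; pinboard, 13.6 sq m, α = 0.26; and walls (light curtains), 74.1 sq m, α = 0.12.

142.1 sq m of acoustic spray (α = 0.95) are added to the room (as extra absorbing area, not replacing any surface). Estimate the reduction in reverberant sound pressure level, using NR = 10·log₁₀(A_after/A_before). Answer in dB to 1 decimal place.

4.2 dB

A_before = Σ Sᵢαᵢ = 94.1×0.02 + 23.4×0.22 + 9.2×0.02 + 94.1×0.66 + 13.6×0.26 + 74.1×0.12 = 81.748 sabins.
Treatment contributes 142.1·0.95 = 134.995 sabins.
New total A_after = 216.743 sabins.
Reduction = 10 log₁₀(A_after/A_before) = 10 log₁₀(2.6514) = 4.2 dB.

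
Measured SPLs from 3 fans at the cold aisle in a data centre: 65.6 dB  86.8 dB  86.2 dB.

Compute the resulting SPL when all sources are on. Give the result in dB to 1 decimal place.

Σ 10^(Lᵢ/10) = 8.991e+08.
Combined level = 10 log₁₀(8.991e+08) = 89.5 dB.

89.5 dB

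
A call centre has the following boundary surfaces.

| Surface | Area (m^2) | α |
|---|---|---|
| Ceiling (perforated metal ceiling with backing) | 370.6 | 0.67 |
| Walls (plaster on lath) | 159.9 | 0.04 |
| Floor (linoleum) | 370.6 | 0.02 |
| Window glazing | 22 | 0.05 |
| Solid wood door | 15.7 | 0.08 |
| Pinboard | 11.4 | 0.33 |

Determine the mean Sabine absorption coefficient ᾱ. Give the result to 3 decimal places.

Total surface area S = 950.2 m^2.
A = 370.6*0.67 + 159.9*0.04 + 370.6*0.02 + 22*0.05 + 15.7*0.08 + 11.4*0.33 = 268.228 sabins.
ᾱ = 268.228 / 950.2 = 0.282.

0.282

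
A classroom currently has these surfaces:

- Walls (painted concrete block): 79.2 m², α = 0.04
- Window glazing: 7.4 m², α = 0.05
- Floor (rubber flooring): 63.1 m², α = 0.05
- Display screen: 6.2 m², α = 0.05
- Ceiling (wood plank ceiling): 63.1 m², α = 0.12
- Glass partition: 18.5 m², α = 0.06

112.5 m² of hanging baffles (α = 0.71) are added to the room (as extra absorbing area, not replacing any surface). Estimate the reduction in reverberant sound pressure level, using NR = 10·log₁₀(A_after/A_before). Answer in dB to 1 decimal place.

A_before = Σ Sᵢαᵢ = 79.2·0.04 + 7.4·0.05 + 63.1·0.05 + 6.2·0.05 + 63.1·0.12 + 18.5·0.06 = 15.685 sabins.
Treatment contributes 112.5·0.71 = 79.875 sabins.
A_after = 15.685 + 79.875 = 95.560 sabins.
Reduction = 10 log₁₀(A_after/A_before) = 10 log₁₀(6.0924) = 7.8 dB.

7.8 dB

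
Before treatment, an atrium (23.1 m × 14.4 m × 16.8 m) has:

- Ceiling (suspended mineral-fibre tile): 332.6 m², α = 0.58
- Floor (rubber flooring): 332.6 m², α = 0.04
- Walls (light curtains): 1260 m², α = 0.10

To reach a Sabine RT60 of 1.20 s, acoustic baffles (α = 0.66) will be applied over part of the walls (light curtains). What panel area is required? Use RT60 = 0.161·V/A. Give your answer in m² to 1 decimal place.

Total absorption A₁ = 332.6*0.58 + 332.6*0.04 + 1260*0.10
  = 192.908 + 13.304 + 126.000 = 332.212 m² sabins.
V = 5588.352 m³. Target absorption A₂ = 0.161 × 5588.352 / 1.20 = 749.771 sabins.
Absorption to add: 749.771 − 332.212 = 417.559 sabins.
Each m² of panel replacing the walls (light curtains) adds (0.66 − 0.10) = 0.56 sabins.
Panel area = 417.559 / 0.56 = 745.6 m².

745.6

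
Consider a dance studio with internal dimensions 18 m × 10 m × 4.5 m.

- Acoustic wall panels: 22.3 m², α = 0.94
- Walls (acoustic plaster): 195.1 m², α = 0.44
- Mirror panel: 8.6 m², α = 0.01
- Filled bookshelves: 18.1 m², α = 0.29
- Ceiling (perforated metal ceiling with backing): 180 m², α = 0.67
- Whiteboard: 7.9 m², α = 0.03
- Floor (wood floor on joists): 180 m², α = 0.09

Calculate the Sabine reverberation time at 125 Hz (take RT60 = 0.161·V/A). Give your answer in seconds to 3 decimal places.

0.523 s

Equivalent absorption area: A = 22.3·0.94 + 195.1·0.44 + 8.6·0.01 + 18.1·0.29 + 180·0.67 + 7.9·0.03 + 180·0.09 = 249.178 m².
Room volume: 810 m³.
Sabine: RT60 = 0.161 × 810 / 249.178 = 0.523 s.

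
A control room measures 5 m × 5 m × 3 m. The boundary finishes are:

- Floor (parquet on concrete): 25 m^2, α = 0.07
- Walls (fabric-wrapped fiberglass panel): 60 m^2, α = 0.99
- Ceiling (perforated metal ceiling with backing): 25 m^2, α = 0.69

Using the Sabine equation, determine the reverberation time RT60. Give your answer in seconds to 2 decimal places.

Equivalent absorption area: A = 25*0.07 + 60*0.99 + 25*0.69 = 78.400 m^2.
Room volume: 75 m³.
RT60 = 0.161 · V / A = 0.161 × 75 / 78.400 = 0.15 s.

0.15 sec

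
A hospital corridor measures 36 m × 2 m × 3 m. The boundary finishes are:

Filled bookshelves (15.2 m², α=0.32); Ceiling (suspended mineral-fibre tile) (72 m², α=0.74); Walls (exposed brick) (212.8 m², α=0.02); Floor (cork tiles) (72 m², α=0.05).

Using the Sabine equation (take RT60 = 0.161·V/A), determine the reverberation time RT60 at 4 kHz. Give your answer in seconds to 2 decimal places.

A = Σ Sᵢαᵢ = 15.2×0.32 + 72×0.74 + 212.8×0.02 + 72×0.05 = 66.000 sabins.
Room volume: 216 m³.
RT60 = 0.161 · V / A = 0.161 × 216 / 66.000 = 0.53 s.

0.53 sec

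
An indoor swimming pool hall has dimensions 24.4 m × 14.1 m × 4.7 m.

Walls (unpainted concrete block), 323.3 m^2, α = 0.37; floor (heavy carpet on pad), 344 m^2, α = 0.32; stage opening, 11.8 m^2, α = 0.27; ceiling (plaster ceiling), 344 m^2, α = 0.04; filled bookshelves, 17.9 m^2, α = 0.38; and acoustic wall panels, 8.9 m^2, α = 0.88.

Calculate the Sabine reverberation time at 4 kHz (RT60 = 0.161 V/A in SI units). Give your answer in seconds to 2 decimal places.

A = Σ Sᵢαᵢ = 323.3*0.37 + 344*0.32 + 11.8*0.27 + 344*0.04 + 17.9*0.38 + 8.9*0.88 = 261.281 sabins.
Volume V = 24.4 × 14.1 × 4.7 = 1616.988 m³.
RT60 = 0.161 · V / A = 0.161 × 1616.988 / 261.281 = 1.00 s.

1.00 sec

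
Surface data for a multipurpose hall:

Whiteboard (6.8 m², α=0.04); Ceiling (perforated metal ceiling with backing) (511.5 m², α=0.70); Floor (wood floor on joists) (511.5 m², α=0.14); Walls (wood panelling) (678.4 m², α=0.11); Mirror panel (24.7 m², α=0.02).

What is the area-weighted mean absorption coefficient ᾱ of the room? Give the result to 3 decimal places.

0.291

Total surface area S = 1732.9 m².
Weighted sum Σ Sα = 505.050.
ᾱ = A/S = 0.291.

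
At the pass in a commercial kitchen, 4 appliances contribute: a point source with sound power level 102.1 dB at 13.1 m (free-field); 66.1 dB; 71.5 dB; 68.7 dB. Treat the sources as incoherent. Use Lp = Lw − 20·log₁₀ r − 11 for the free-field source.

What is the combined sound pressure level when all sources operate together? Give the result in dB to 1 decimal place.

Source at 13.1 m: Lp = 102.1 − 20·log₁₀(13.1) − 11 = 68.8 dB.
Σ 10^(Lᵢ/10) = 3.32e+07.
L_total = 10·log₁₀(3.32e+07) = 75.2 dB.

75.2 dB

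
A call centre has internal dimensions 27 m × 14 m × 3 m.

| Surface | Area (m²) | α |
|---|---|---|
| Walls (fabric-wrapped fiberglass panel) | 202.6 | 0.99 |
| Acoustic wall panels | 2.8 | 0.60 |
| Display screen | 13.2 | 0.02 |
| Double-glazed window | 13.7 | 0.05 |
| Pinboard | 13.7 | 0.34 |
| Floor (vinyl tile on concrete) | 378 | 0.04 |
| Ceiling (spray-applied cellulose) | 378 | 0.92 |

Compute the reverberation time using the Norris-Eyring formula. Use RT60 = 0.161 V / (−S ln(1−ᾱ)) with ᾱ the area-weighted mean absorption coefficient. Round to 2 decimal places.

0.22 s

Total surface area S = 202.6 + 2.8 + 13.2 + 13.7 + 13.7 + 378 + 378 = 1002.0 m².
Absorption A = 202.6·0.99 + 2.8·0.60 + 13.2·0.02 + 13.7·0.05 + 13.7·0.34 + 378·0.04 + 378·0.92 = 570.741 sabins.
ᾱ = 570.741 / 1002.0 = 0.5696.
−S·ln(1−ᾱ) = −1002.0 × ln(1 − 0.5696) = 844.726.
V = 27 × 14 × 3 = 1134 m³.
RT60 = 0.161 × 1134 / 844.726 = 0.22 s.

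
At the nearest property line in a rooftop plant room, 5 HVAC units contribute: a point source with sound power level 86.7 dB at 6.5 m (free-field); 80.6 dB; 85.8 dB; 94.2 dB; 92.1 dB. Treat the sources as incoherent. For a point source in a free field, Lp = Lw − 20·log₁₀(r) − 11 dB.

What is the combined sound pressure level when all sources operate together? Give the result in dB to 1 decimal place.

96.8 dB

Source at 6.5 m: Lp = 86.7 − 20·log₁₀(6.5) − 11 = 59.4 dB.
Σ 10^(Lᵢ/10) = 4.748e+09.
Back to dB: 10·log₁₀ Σ = 96.8 dB.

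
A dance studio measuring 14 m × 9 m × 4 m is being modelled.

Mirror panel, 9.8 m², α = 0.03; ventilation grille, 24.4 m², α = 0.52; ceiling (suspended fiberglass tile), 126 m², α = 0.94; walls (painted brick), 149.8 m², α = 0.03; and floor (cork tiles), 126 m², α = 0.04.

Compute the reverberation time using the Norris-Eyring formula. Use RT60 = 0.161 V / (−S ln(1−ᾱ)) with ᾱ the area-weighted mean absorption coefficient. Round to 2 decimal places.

S = Σ Sᵢ = 436.0 m².
Absorption A = 9.8·0.03 + 24.4·0.52 + 126·0.94 + 149.8·0.03 + 126·0.04 = 140.956 sabins.
ᾱ = 140.956 / 436.0 = 0.3233.
Eyring denominator: −S ln(1−ᾱ) = 170.270.
V = 14 × 9 × 4 = 504 m³.
T = 0.161·V/[−S·ln(1−ᾱ)] = 0.161·504/170.270 = 0.48 s.

0.48 s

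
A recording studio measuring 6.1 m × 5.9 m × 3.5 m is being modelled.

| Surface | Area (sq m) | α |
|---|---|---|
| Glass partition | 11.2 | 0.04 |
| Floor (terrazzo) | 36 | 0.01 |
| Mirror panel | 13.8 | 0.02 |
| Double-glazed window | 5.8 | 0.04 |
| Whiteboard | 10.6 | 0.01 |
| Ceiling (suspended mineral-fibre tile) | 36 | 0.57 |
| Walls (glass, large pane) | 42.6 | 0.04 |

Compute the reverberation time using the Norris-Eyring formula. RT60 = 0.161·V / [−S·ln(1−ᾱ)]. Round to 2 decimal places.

0.79 seconds

S = Σ Sᵢ = 156.0 sq m.
Absorption A = 11.2×0.04 + 36×0.01 + 13.8×0.02 + 5.8×0.04 + 10.6×0.01 + 36×0.57 + 42.6×0.04 = 23.646 sabins.
ᾱ = 23.646 / 156.0 = 0.1516.
−S·ln(1−ᾱ) = −156.0 × ln(1 − 0.1516) = 25.647.
V = 6.1 × 5.9 × 3.5 = 125.965 m³.
RT60 = 0.161 × 125.965 / 25.647 = 0.79 s.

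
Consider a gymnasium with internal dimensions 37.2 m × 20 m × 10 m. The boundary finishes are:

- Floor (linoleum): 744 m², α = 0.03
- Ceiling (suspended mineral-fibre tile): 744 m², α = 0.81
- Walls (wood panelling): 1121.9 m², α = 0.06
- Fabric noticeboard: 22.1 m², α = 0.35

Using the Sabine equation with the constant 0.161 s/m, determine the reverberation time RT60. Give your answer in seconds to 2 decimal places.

A = Σ Sᵢαᵢ = 744×0.03 + 744×0.81 + 1121.9×0.06 + 22.1×0.35 = 700.009 sabins.
Room volume: 7440 m³.
T = 0.161 V/A = 0.161·7440/700.009 = 1.71 s.

1.71 s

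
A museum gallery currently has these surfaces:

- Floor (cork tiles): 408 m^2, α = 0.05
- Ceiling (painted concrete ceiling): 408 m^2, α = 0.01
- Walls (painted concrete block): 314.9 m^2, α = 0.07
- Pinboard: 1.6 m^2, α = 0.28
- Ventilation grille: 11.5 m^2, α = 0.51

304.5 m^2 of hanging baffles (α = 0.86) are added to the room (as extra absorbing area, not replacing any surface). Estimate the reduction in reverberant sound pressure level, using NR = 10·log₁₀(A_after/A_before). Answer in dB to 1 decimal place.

Summing Sᵢαᵢ: 20.400 + 4.080 + 22.043 + 0.448 + 5.865 → A_before = 52.836 sabins.
Treatment contributes 304.5·0.86 = 261.870 sabins.
A_after = 52.836 + 261.870 = 314.706 sabins.
Reduction = 10 log₁₀(A_after/A_before) = 10 log₁₀(5.9563) = 7.7 dB.

7.7 dB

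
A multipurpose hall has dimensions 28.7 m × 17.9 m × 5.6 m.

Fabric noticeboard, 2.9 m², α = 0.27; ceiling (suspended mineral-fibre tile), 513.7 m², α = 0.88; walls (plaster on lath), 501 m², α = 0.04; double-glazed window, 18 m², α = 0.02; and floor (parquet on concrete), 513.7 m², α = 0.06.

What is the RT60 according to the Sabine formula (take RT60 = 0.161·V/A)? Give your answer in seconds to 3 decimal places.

0.919 seconds

Total absorption A = 2.9×0.27 + 513.7×0.88 + 501×0.04 + 18×0.02 + 513.7×0.06
  = 0.783 + 452.056 + 20.040 + 0.360 + 30.822 = 504.061 m² sabins.
Room volume: 2876.888 m³.
RT60 = 0.161 · V / A = 0.161 × 2876.888 / 504.061 = 0.919 s.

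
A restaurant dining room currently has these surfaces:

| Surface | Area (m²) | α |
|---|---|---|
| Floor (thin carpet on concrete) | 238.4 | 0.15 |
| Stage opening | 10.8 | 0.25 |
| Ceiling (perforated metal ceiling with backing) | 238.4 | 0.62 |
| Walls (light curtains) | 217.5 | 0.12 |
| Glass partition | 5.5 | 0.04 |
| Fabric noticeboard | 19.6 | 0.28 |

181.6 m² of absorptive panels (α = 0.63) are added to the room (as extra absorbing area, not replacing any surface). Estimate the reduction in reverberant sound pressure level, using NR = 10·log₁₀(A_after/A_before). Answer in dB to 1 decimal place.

1.8 dB

A_before = Σ Sᵢαᵢ = 238.4·0.15 + 10.8·0.25 + 238.4·0.62 + 217.5·0.12 + 5.5·0.04 + 19.6·0.28 = 218.076 sabins.
Added absorption = 181.6 × 0.63 = 114.408 sabins.
New total A_after = 332.484 sabins.
NR = 10·log₁₀(332.484/218.076) = 1.8 dB.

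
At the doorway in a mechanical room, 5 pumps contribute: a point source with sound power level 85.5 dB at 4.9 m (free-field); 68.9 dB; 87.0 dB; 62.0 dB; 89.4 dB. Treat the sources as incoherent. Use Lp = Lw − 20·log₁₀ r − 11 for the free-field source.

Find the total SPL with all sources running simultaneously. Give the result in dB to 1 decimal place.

91.4 dB

Source at 4.9 m: Lp = 85.5 − 20·log₁₀(4.9) − 11 = 60.7 dB.
Σ 10^(Lᵢ/10) = 1.383e+09.
Combined level = 10 log₁₀(1.383e+09) = 91.4 dB.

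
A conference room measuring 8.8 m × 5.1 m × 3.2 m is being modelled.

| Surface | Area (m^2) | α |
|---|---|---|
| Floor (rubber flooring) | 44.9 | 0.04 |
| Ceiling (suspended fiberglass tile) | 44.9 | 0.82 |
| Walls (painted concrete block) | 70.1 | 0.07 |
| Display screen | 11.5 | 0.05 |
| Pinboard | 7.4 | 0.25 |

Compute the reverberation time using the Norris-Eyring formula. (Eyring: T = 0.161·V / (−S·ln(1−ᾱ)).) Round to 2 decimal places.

Total surface area S = 44.9 + 44.9 + 70.1 + 11.5 + 7.4 = 178.8 m^2.
Absorption A = 44.9×0.04 + 44.9×0.82 + 70.1×0.07 + 11.5×0.05 + 7.4×0.25 = 45.946 sabins.
ᾱ = 45.946 / 178.8 = 0.2570.
−S·ln(1−ᾱ) = −178.8 × ln(1 − 0.2570) = 53.114.
V = 8.8 × 5.1 × 3.2 = 143.616 m³.
T = 0.161·V/[−S·ln(1−ᾱ)] = 0.161·143.616/53.114 = 0.44 s.

0.44 s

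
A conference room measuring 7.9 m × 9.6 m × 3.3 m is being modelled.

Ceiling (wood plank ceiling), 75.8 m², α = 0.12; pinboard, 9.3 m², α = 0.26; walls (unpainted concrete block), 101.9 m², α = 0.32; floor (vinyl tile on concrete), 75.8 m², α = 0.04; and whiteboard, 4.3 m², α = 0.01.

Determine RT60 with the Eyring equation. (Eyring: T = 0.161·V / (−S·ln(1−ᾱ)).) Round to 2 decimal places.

S = Σ Sᵢ = 267.1 m².
Σ(Sᵢαᵢ) = 75.8×0.12 + 9.3×0.26 + 101.9×0.32 + 75.8×0.04 + 4.3×0.01 = 47.197.
ᾱ = 47.197 / 267.1 = 0.1767.
−S·ln(1−ᾱ) = −267.1 × ln(1 − 0.1767) = 51.933.
V = 7.9 × 9.6 × 3.3 = 250.272 m³.
RT60 = 0.161 × 250.272 / 51.933 = 0.78 s.

0.78 s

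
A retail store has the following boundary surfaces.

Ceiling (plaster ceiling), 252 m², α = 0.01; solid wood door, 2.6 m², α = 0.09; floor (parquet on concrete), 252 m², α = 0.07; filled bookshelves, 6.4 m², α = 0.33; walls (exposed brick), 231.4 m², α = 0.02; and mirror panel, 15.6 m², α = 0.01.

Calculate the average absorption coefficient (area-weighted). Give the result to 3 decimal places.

0.036

S = Σ Sᵢ = 252 + 2.6 + 252 + 6.4 + 231.4 + 15.6 = 760.0 m².
Weighted sum Σ Sα = 27.290.
ᾱ = 27.290 / 760.0 = 0.036.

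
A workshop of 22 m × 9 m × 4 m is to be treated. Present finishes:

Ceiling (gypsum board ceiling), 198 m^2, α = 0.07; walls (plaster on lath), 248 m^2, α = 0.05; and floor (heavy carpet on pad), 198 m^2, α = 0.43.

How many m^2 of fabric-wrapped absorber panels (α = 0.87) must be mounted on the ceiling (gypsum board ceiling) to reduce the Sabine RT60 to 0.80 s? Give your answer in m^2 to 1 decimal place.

60.0

Total absorption A₁ = 198*0.07 + 248*0.05 + 198*0.43
  = 13.860 + 12.400 + 85.140 = 111.400 m^2 sabins.
V = 792 m³. Target absorption A₂ = 0.161 × 792 / 0.80 = 159.390 sabins.
ΔA needed = 159.390 − 111.400 = 47.990 sabins.
Each m^2 of panel replacing the ceiling (gypsum board ceiling) adds (0.87 − 0.07) = 0.80 sabins.
Area = ΔA/Δα = 47.990/0.80 = 60.0 m^2.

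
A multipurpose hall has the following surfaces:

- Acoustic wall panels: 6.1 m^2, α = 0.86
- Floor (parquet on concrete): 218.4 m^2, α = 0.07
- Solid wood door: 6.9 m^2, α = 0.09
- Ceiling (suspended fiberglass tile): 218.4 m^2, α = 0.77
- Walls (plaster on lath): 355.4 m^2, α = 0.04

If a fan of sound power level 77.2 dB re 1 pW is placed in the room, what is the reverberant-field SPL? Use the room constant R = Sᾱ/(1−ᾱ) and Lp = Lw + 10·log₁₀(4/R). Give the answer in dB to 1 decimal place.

A = 203.539 sabins; S = 805.2 m^2.
ᾱ = 0.2528, so room constant R = A/(1−ᾱ) = 272.402 m^2.
Lp = Lw + 10 log₁₀(4/R) = 77.2 -18.33 = 58.9 dB.

58.9 dB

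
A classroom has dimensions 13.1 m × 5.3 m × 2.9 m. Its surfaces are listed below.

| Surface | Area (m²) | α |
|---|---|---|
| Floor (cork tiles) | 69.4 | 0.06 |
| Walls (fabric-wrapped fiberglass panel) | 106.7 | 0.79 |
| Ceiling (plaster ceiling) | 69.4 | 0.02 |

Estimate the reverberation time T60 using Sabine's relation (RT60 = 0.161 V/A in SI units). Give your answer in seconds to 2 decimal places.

0.36 s

Summing Sᵢαᵢ: 4.164 + 84.293 + 1.388 → A = 89.845 sabins.
Volume V = 13.1 × 5.3 × 2.9 = 201.347 m³.
T = 0.161 V/A = 0.161·201.347/89.845 = 0.36 s.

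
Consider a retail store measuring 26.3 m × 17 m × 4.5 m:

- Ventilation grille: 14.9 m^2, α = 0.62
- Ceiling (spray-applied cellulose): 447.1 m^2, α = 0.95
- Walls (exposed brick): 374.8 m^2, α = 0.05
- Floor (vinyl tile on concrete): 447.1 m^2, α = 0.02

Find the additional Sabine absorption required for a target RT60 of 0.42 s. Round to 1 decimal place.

Summing Sᵢαᵢ: 9.238 + 424.745 + 18.740 + 8.942 → A₁ = 461.665 sabins.
Target A₂ = 0.161·2011.95/0.42 = 771.248 sabins (V = 2011.95 m³).
Additional absorption ΔA = 771.248 − 461.665 = 309.6 sabins.

309.6 sabins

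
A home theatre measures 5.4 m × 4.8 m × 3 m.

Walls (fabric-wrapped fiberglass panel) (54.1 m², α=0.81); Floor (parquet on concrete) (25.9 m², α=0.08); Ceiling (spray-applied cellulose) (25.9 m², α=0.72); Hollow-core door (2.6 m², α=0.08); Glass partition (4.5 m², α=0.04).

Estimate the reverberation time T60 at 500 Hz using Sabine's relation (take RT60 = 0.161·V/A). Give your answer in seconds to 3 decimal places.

A = Σ Sᵢαᵢ = 54.1×0.81 + 25.9×0.08 + 25.9×0.72 + 2.6×0.08 + 4.5×0.04 = 64.929 sabins.
Room volume: 77.76 m³.
Sabine: RT60 = 0.161 × 77.76 / 64.929 = 0.193 s.

0.193 sec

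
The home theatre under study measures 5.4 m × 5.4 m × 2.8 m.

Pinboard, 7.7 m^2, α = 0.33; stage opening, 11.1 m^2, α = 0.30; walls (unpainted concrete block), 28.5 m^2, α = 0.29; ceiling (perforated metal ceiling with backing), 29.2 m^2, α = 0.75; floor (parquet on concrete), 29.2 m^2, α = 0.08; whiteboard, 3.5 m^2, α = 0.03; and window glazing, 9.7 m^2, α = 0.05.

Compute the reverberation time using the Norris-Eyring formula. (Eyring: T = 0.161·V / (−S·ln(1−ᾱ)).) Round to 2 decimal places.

S = Σ Sᵢ = 118.9 m^2.
Σ(Sᵢαᵢ) = 7.7×0.33 + 11.1×0.30 + 28.5×0.29 + 29.2×0.75 + 29.2×0.08 + 3.5×0.03 + 9.7×0.05 = 38.962.
Mean coefficient ᾱ = A/S = 0.3277.
−S·ln(1−ᾱ) = −118.9 × ln(1 − 0.3277) = 47.209.
V = 5.4 × 5.4 × 2.8 = 81.648 m³.
T = 0.161·V/[−S·ln(1−ᾱ)] = 0.161·81.648/47.209 = 0.28 s.

0.28 s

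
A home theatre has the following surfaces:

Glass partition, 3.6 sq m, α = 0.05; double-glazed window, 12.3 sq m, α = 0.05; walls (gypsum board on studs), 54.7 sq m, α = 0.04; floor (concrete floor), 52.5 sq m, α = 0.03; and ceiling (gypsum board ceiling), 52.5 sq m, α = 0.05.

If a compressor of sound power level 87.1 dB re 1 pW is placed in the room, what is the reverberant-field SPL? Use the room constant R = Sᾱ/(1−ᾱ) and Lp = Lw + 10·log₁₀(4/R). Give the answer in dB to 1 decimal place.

84.4 dB

Σ(Sᵢαᵢ) = 3.6×0.05 + 12.3×0.05 + 54.7×0.04 + 52.5×0.03 + 52.5×0.05 = 7.183; total area S = 175.6 sq m.
ᾱ = 0.0409, so room constant R = A/(1−ᾱ) = 7.489 sq m.
Lp = 87.1 + 10·log₁₀(4/7.489) = 87.1 + (-2.72) = 84.4 dB.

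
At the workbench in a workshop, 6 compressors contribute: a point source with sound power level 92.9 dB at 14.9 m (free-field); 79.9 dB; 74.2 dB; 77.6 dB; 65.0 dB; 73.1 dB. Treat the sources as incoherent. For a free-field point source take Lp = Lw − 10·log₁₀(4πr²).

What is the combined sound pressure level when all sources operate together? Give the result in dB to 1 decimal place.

83.1 dB

Source at 14.9 m: Lp = 92.9 − 10·log₁₀(4π·14.9²) = 92.9 − 10·log₁₀(2789.860) = 58.4 dB.
Converting to relative power and adding: 10^(58.4/10) + 10^(79.9/10) + 10^(74.2/10) + 10^(77.6/10) + 10^(65.0/10) + 10^(73.1/10) = 2.058e+08.
Back to dB: 10·log₁₀ Σ = 83.1 dB.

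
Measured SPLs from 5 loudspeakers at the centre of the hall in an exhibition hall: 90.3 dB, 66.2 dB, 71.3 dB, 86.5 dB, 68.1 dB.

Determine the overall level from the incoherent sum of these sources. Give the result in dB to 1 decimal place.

Converting to relative power and adding: 10^(90.3/10) + 10^(66.2/10) + 10^(71.3/10) + 10^(86.5/10) + 10^(68.1/10) = 1.542e+09.
Combined level = 10 log₁₀(1.542e+09) = 91.9 dB.

91.9 dB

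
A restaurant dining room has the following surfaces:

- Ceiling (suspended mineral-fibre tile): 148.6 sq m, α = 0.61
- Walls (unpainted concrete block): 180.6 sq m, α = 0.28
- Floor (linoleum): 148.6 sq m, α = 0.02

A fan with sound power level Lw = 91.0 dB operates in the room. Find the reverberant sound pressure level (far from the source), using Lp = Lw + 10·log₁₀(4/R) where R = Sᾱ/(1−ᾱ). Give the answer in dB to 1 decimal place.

Σ(Sᵢαᵢ) = 148.6·0.61 + 180.6·0.28 + 148.6·0.02 = 144.186; total area S = 477.8 sq m.
ᾱ = 144.186/477.8 = 0.3018; R = Sᾱ/(1−ᾱ) = 144.186/(1−0.3018) = 206.511 sq m.
Lp = Lw + 10 log₁₀(4/R) = 91.0 -17.13 = 73.9 dB.

73.9 dB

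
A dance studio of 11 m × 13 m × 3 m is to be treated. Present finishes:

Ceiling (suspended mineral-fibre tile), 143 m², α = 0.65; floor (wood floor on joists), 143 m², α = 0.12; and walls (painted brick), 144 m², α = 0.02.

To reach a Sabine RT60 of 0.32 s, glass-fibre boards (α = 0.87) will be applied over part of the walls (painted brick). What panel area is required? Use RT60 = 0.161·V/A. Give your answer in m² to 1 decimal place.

121.0

A₁ = Σ Sᵢαᵢ = 143×0.65 + 143×0.12 + 144×0.02 = 112.990 sabins.
V = 429 m³. Target absorption A₂ = 0.161 × 429 / 0.32 = 215.841 sabins.
Absorption to add: 215.841 − 112.990 = 102.851 sabins.
Net gain per m²: Δα = 0.87 − 0.02 = 0.85.
Panel area = 102.851 / 0.85 = 121.0 m².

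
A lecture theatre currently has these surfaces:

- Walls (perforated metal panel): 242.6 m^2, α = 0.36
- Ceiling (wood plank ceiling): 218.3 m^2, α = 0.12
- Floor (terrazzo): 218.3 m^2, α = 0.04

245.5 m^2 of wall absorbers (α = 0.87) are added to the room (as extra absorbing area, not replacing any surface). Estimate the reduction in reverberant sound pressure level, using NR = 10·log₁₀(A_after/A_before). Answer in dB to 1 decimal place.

4.4 dB

Summing Sᵢαᵢ: 87.336 + 26.196 + 8.732 → A_before = 122.264 sabins.
Treatment contributes 245.5·0.87 = 213.585 sabins.
New total A_after = 335.849 sabins.
Reduction = 10 log₁₀(A_after/A_before) = 10 log₁₀(2.7469) = 4.4 dB.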